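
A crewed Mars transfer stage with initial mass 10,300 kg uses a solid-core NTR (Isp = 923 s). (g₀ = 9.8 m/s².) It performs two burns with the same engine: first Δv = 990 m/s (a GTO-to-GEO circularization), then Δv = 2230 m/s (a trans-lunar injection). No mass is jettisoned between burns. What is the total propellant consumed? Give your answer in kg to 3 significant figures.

v_e = Isp · g₀ = 923 × 9.8 = 9045.4 m/s.
After the first burn: m = 10300 × exp(−990/9045.4) = 10300 × 0.89633 = 9,232.2 kg.
After the second burn: m = 9,232.2 × exp(−2230/9045.4) = 9,232.2 × 0.78150 = 7,214.96 kg.
Total propellant = m₀ − m_final = 10300 − 7,214.96 = 3,085.04 kg.

total propellant consumed ≈ 3090 kg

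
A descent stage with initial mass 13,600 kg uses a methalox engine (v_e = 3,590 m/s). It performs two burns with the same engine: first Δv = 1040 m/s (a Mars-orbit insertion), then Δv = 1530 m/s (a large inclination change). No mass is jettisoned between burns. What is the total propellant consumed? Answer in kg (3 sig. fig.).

After the first burn: m = 13600 × exp(−1040/3590.0) = 13600 × 0.74849 = 10,179.5 kg.
After the second burn: m = 10,179.5 × exp(−1530/3590.0) = 10,179.5 × 0.65300 = 6,647.21 kg.
Total propellant = m₀ − m_final = 13600 − 6,647.21 = 6,952.79 kg.

total propellant consumed ≈ 6950 kg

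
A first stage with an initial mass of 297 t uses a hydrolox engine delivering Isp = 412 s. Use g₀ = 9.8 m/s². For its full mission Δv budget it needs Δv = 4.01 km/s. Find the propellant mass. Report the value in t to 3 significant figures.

propellant mass ≈ 187 t

v_e = Isp · g₀ = 412 × 9.8 = 4037.6 m/s.
m₀/m_f = exp(Δv / v_e) = exp(4010 / 4037.6) = exp(0.9932) = 2.6998.
m_f = 297 / 2.6998 = 110.008 t, so propellant = m₀ − m_f = 297 − 110.008 = 186.992 t.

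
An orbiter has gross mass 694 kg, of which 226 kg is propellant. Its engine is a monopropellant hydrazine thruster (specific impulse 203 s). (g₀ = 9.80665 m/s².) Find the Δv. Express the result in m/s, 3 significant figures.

Δv ≈ 784 m/s

v_e = Isp · g₀ = 203 × 9.80665 = 1990.7 m/s.
m_f = m₀ − m_prop = 694 − 226 = 468 kg.
By the Tsiolkovsky rocket equation, Δv = v_e · ln(m₀/m_f) = 1990.7 × ln(1.483) = 1990.7 × 0.3940 ≈ 784.4 m/s.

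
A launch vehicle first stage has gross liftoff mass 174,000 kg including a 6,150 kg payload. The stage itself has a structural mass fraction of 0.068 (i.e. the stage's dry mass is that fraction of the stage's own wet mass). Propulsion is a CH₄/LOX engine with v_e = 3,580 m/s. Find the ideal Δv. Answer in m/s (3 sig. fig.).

Stage wet mass = m₀ − payload = 174,000 − 6,150 = 167,850 kg.
Stage dry mass = ε × stage wet mass = 0.068 × 167,850 = 11,413.8 kg.
Burnout mass m_f = stage dry + payload = 11,413.8 + 6,150 = 17,563.8 kg.
From the ideal rocket equation, Δv = v_e · ln(174,000/17,563.8) = 3580.0 × ln(9.907) = 3580.0 × 2.2932 ≈ 8210 m/s.

Δv ≈ 8210 m/s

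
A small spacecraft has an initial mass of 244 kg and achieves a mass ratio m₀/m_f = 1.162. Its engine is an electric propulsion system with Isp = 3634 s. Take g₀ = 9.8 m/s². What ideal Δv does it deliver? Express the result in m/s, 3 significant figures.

v_e = Isp · g₀ = 3634 × 9.8 = 35613.2 m/s.
Δv = v_e · ln(1.162) = 35613.2 × 0.1501 ≈ 5347.1 m/s.

Δv ≈ 5350 m/s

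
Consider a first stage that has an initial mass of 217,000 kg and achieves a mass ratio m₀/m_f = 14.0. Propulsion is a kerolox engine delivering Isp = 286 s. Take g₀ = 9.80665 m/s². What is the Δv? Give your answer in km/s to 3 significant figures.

v_e = Isp · g₀ = 286 × 9.80665 = 2804.7 m/s.
From the ideal rocket equation, Δv = v_e · ln(14.0) = 2804.7 × 2.6391 ≈ 7401.8 m/s.

Δv ≈ 7.40 km/s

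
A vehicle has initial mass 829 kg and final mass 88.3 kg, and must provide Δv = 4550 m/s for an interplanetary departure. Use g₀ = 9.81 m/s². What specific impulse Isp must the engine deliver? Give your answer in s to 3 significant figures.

ln(m₀/m_f) = ln(829/88.3) = ln(9.388) = 2.2395.
Rocket equation: v_e = Δv / ln(m₀/m_f) = 4550 / 2.2395 = 2031.7 m/s.
Isp = v_e / g₀ = 2031.7 / 9.81 = 207.1 s.

Isp ≈ 207 s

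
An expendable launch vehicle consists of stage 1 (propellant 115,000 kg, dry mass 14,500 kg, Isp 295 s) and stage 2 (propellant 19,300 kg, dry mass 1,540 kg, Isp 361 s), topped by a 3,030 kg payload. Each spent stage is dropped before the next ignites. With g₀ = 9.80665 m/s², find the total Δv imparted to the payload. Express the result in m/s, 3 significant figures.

Ignition mass of stage 1 = 115,000+14,500 + 19,300+1,540 + 3,030 = 153,370 kg.
Stage 1: m₀ = 153,370 kg, m_f = 153,370 − 115,000 = 38,370 kg; Δv = 295×9.80665×ln(3.997) = 2893.0×1.3856 ≈ 4008 m/s.
Stage 2: m₀ = 23,870 kg, m_f = 23,870 − 19,300 = 4,570 kg; Δv = 361×9.80665×ln(5.223) = 3540.2×1.6531 ≈ 5852 m/s.
Total Δv = 4008 + 5852 = 9860 m/s.

Δv ≈ 9860 m/s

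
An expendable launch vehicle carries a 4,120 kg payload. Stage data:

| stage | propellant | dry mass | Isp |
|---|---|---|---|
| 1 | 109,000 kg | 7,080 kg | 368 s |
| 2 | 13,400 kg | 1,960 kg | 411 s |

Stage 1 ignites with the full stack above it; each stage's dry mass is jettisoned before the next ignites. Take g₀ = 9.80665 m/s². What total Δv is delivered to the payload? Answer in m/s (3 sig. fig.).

Ignition mass of stage 1 = 109,000+7,080 + 13,400+1,960 + 4,120 = 135,560 kg.
Stage 1: m₀ = 135,560 kg, m_f = 135,560 − 109,000 = 26,560 kg; Δv = 368×9.80665×ln(5.104) = 3608.8×1.6300 ≈ 5882 m/s.
Stage 2: m₀ = 19,480 kg, m_f = 19,480 − 13,400 = 6,080 kg; Δv = 411×9.80665×ln(3.204) = 4030.5×1.1644 ≈ 4693 m/s.
Total Δv = 5882 + 4693 = 10575 m/s.

Δv ≈ 10600 m/s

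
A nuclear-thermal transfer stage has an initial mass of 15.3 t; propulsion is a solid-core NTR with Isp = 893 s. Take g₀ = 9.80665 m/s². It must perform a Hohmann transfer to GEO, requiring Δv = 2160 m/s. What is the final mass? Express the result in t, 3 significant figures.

v_e = Isp · g₀ = 893 × 9.80665 = 8757.3 m/s.
m₀/m_f = exp(Δv / v_e) = exp(2160 / 8757.3) = exp(0.2467) = 1.2797.
m_f = m₀ / 1.2797 = 15.3 / 1.2797 = 11.9559 t.

final mass ≈ 12.0 t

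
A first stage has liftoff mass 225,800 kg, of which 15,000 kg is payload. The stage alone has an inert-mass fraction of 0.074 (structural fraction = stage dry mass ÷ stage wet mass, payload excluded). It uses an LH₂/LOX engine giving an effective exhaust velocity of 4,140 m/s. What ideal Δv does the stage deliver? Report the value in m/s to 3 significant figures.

Δv ≈ 8270 m/s

Stage wet mass = m₀ − payload = 225,800 − 15,000 = 210,800 kg.
Stage dry mass = ε × stage wet mass = 0.074 × 210,800 = 15,599.2 kg.
Burnout mass m_f = stage dry + payload = 15,599.2 + 15,000 = 30,599.2 kg.
From the ideal rocket equation, Δv = v_e · ln(225,800/30,599.2) = 4140.0 × ln(7.379) = 4140.0 × 1.9987 ≈ 8275 m/s.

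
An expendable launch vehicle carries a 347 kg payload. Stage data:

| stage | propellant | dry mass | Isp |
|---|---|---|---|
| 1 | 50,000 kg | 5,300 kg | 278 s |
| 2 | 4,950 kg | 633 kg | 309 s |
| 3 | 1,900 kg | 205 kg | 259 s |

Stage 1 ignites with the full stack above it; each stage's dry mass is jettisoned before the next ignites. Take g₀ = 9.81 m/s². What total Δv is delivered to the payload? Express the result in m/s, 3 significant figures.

Δv ≈ 10900 m/s

Ignition mass of stage 1 = 50,000+5,300 + 4,950+633 + 1,900+205 + 347 = 63,335 kg.
Stage 1: m₀ = 63,335 kg, m_f = 63,335 − 50,000 = 13,335 kg; Δv = 278×9.81×ln(4.75) = 2727.2×1.5580 ≈ 4249 m/s.
Stage 2: m₀ = 8,035 kg, m_f = 8,035 − 4,950 = 3,085 kg; Δv = 309×9.81×ln(2.605) = 3031.3×0.9573 ≈ 2902 m/s.
Stage 3: m₀ = 2,452 kg, m_f = 2,452 − 1,900 = 552 kg; Δv = 259×9.81×ln(4.442) = 2540.8×1.4911 ≈ 3789 m/s.
Total Δv = 4249 + 2902 + 3789 = 10940 m/s.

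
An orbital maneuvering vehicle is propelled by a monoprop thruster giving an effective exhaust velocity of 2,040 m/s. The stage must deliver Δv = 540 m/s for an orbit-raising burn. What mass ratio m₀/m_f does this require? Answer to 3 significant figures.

By the Tsiolkovsky rocket equation, m₀/m_f = exp(Δv / v_e) = exp(540 / 2040.0) = exp(0.2647) = 1.3030.

mass ratio ≈ 1.30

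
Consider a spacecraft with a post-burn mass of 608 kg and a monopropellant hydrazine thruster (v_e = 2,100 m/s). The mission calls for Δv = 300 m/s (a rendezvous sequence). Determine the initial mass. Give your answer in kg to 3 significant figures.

From the ideal rocket equation, m₀/m_f = exp(Δv / v_e) = exp(300 / 2100.0) = exp(0.1429) = 1.1536.
m₀ = m_f × 1.1536 = 608 × 1.1536 = 701.389 kg.

initial mass ≈ 701 kg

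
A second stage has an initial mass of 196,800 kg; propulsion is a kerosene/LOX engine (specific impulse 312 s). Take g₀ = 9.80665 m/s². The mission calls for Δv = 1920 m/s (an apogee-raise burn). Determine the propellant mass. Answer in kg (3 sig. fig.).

v_e = Isp · g₀ = 312 × 9.80665 = 3059.7 m/s.
From the ideal rocket equation, m₀/m_f = exp(Δv / v_e) = exp(1920 / 3059.7) = exp(0.6275) = 1.8730.
m_f = 196,800 / 1.8730 = 105,072 kg, so propellant = m₀ − m_f = 196,800 − 105,072 = 91,728 kg.

propellant mass ≈ 91700 kg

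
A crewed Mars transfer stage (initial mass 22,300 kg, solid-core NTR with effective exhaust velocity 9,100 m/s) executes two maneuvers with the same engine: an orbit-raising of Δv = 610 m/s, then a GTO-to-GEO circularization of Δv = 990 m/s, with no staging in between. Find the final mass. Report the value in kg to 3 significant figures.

After the first burn: m = 22300 × exp(−610/9100.0) = 22300 × 0.93516 = 20,854.1 kg.
After the second burn: m = 20,854.1 × exp(−990/9100.0) = 20,854.1 × 0.89692 = 18,704.5 kg.

final mass ≈ 18700 kg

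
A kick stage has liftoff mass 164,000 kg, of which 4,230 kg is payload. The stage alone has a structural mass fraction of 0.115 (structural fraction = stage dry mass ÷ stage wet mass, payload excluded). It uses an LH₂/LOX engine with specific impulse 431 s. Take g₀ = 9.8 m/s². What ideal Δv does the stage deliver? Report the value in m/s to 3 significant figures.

Δv ≈ 8370 m/s

Stage wet mass = m₀ − payload = 164,000 − 4,230 = 159,770 kg.
Stage dry mass = ε × stage wet mass = 0.115 × 159,770 = 18,373.6 kg.
Burnout mass m_f = stage dry + payload = 18,373.6 + 4,230 = 22,603.6 kg.
v_e = Isp · g₀ = 431 × 9.8 = 4223.8 m/s.
Δv = v_e · ln(164,000/22,603.6) = 4223.8 × ln(7.255) = 4223.8 × 1.9818 ≈ 8371 m/s.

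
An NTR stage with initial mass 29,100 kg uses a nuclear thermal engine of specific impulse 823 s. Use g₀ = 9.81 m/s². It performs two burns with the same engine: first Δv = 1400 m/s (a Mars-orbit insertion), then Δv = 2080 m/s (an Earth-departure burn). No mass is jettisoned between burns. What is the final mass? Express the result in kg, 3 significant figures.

final mass ≈ 18900 kg

v_e = Isp · g₀ = 823 × 9.81 = 8073.6 m/s.
After the first burn: m = 29100 × exp(−1400/8073.6) = 29100 × 0.84080 = 24,467.3 kg.
After the second burn: m = 24,467.3 × exp(−2080/8073.6) = 24,467.3 × 0.77288 = 18,910.3 kg.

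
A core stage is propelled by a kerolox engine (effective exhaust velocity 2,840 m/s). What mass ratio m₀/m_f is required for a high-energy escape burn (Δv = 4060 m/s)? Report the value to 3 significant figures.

Using Δv = v_e ln(m₀/m_f): m₀/m_f = exp(Δv / v_e) = exp(4060 / 2840.0) = exp(1.4296) = 4.1769.

mass ratio ≈ 4.18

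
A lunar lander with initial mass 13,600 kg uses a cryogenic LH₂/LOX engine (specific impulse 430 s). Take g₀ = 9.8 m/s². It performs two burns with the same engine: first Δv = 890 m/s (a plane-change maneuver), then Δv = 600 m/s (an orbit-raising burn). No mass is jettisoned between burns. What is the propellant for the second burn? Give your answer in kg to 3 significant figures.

v_e = Isp · g₀ = 430 × 9.8 = 4214.0 m/s.
After the first burn: m = 13600 × exp(−890/4214.0) = 13600 × 0.80961 = 11,010.7 kg.
After the second burn: m = 11,010.7 × exp(−600/4214.0) = 11,010.7 × 0.86729 = 9,549.47 kg.
Second-burn propellant = 11,010.7 − 9,549.47 = 1,461.23 kg.

propellant for the second burn ≈ 1460 kg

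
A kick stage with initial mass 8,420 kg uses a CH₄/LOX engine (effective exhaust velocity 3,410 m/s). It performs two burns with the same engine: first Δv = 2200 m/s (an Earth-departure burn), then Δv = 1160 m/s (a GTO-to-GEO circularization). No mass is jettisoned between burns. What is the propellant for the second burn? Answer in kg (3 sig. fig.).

propellant for the second burn ≈ 1270 kg

After the first burn: m = 8420 × exp(−2200/3410.0) = 8420 × 0.52458 = 4,416.96 kg.
After the second burn: m = 4,416.96 × exp(−1160/3410.0) = 4,416.96 × 0.71165 = 3,143.33 kg.
Second-burn propellant = 4,416.96 − 3,143.33 = 1,273.63 kg.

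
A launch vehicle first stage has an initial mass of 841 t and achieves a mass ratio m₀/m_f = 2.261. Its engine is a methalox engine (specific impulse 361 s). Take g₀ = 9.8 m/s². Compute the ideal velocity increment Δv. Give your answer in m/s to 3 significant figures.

v_e = Isp · g₀ = 361 × 9.8 = 3537.8 m/s.
By the Tsiolkovsky rocket equation, Δv = v_e · ln(2.261) = 3537.8 × 0.8158 ≈ 2886.2 m/s.

Δv ≈ 2890 m/s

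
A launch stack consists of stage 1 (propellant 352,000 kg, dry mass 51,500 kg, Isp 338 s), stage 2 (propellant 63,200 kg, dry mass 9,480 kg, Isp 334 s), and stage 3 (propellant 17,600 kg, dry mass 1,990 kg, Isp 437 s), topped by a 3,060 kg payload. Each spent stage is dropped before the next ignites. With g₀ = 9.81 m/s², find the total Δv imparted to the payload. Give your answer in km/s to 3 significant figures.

Ignition mass of stage 1 = 352,000+51,500 + 63,200+9,480 + 17,600+1,990 + 3,060 = 498,830 kg.
Stage 1: m₀ = 498,830 kg, m_f = 498,830 − 352,000 = 146,830 kg; Δv = 338×9.81×ln(3.397) = 3315.8×1.2230 ≈ 4055 m/s.
Stage 2: m₀ = 95,330 kg, m_f = 95,330 − 63,200 = 32,130 kg; Δv = 334×9.81×ln(2.967) = 3276.5×1.0876 ≈ 3563 m/s.
Stage 3: m₀ = 22,650 kg, m_f = 22,650 − 17,600 = 5,050 kg; Δv = 437×9.81×ln(4.485) = 4287.0×1.5008 ≈ 6434 m/s.
Total Δv = 4055 + 3563 + 6434 = 14052 m/s.

Δv ≈ 14.1 km/s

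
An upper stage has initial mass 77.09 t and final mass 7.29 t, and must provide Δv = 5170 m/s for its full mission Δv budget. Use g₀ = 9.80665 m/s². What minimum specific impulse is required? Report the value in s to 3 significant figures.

ln(m₀/m_f) = ln(77090/7290) = ln(10.57) = 2.3585.
By the Tsiolkovsky rocket equation, v_e = Δv / ln(m₀/m_f) = 5170 / 2.3585 = 2192.1 m/s.
Isp = v_e / g₀ = 2192.1 / 9.80665 = 223.5 s.

Isp ≈ 224 s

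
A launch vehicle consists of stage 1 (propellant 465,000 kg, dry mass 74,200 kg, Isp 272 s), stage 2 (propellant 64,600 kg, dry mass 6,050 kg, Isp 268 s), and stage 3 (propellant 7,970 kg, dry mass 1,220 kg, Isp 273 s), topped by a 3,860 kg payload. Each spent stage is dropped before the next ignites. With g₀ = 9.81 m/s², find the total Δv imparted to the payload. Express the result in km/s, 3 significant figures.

Ignition mass of stage 1 = 465,000+74,200 + 64,600+6,050 + 7,970+1,220 + 3,860 = 622,900 kg.
Stage 1: m₀ = 622,900 kg, m_f = 622,900 − 465,000 = 157,900 kg; Δv = 272×9.81×ln(3.945) = 2668.3×1.3724 ≈ 3662 m/s.
Stage 2: m₀ = 83,700 kg, m_f = 83,700 − 64,600 = 19,100 kg; Δv = 268×9.81×ln(4.382) = 2629.1×1.4776 ≈ 3885 m/s.
Stage 3: m₀ = 13,050 kg, m_f = 13,050 − 7,970 = 5,080 kg; Δv = 273×9.81×ln(2.569) = 2678.1×0.9435 ≈ 2527 m/s.
Total Δv = 3662 + 3885 + 2527 = 10074 m/s.

Δv ≈ 10.1 km/s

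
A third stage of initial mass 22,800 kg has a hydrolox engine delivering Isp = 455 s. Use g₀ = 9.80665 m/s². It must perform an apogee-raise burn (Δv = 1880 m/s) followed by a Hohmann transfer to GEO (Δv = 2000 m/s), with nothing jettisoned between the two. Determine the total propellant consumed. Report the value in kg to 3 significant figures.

total propellant consumed ≈ 13200 kg

v_e = Isp · g₀ = 455 × 9.80665 = 4462.0 m/s.
After the first burn: m = 22800 × exp(−1880/4462.0) = 22800 × 0.65617 = 14,960.7 kg.
After the second burn: m = 14,960.7 × exp(−2000/4462.0) = 14,960.7 × 0.63876 = 9,556.3 kg.
Total propellant = m₀ − m_final = 22800 − 9,556.3 = 13,243.7 kg.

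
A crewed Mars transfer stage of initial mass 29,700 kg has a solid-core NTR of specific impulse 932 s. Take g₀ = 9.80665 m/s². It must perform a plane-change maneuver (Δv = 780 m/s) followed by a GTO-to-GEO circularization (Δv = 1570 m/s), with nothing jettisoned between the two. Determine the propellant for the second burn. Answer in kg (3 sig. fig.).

v_e = Isp · g₀ = 932 × 9.80665 = 9139.8 m/s.
After the first burn: m = 29700 × exp(−780/9139.8) = 29700 × 0.91820 = 27,270.5 kg.
After the second burn: m = 27,270.5 × exp(−1570/9139.8) = 27,270.5 × 0.84217 = 22,966.4 kg.
Second-burn propellant = 27,270.5 − 22,966.4 = 4,304.1 kg.

propellant for the second burn ≈ 4300 kg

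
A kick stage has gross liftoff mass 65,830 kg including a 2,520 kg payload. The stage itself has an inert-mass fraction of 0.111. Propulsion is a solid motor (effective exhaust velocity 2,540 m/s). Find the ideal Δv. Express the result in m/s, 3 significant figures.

Δv ≈ 4900 m/s

Stage wet mass = m₀ − payload = 65,830 − 2,520 = 63,310 kg.
Stage dry mass = ε × stage wet mass = 0.111 × 63,310 = 7,027.41 kg.
Burnout mass m_f = stage dry + payload = 7,027.41 + 2,520 = 9,547.41 kg.
By the Tsiolkovsky rocket equation, Δv = v_e · ln(65,830/9,547.41) = 2540.0 × ln(6.895) = 2540.0 × 1.9308 ≈ 4904 m/s.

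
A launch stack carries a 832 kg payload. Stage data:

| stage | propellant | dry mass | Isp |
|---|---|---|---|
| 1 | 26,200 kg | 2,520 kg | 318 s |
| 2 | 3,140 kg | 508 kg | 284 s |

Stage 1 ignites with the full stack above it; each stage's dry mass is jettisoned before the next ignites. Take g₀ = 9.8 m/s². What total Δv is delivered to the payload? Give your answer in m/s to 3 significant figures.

Ignition mass of stage 1 = 26,200+2,520 + 3,140+508 + 832 = 33,200 kg.
Stage 1: m₀ = 33,200 kg, m_f = 33,200 − 26,200 = 7,000 kg; Δv = 318×9.8×ln(4.743) = 3116.4×1.5566 ≈ 4851 m/s.
Stage 2: m₀ = 4,480 kg, m_f = 4,480 − 3,140 = 1,340 kg; Δv = 284×9.8×ln(3.343) = 2783.2×1.2070 ≈ 3359 m/s.
Total Δv = 4851 + 3359 = 8210 m/s.

Δv ≈ 8210 m/s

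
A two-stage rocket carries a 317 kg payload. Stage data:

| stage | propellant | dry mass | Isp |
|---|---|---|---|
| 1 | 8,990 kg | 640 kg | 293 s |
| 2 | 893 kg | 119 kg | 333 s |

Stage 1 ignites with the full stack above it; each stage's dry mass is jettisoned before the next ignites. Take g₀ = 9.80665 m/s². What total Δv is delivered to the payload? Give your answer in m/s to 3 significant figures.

Δv ≈ 8570 m/s

Ignition mass of stage 1 = 8,990+640 + 893+119 + 317 = 10,959 kg.
Stage 1: m₀ = 10,959 kg, m_f = 10,959 − 8,990 = 1,969 kg; Δv = 293×9.80665×ln(5.566) = 2873.3×1.7166 ≈ 4932 m/s.
Stage 2: m₀ = 1,329 kg, m_f = 1,329 − 893 = 436 kg; Δv = 333×9.80665×ln(3.048) = 3265.6×1.1145 ≈ 3640 m/s.
Total Δv = 4932 + 3640 = 8572 m/s.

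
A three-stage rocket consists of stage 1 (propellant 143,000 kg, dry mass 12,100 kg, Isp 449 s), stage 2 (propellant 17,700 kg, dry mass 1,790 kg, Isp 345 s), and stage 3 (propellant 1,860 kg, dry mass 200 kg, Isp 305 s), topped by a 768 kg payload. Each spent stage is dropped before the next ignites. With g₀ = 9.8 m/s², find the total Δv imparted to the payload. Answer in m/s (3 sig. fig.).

Δv ≈ 15700 m/s

Ignition mass of stage 1 = 143,000+12,100 + 17,700+1,790 + 1,860+200 + 768 = 177,418 kg.
Stage 1: m₀ = 177,418 kg, m_f = 177,418 − 143,000 = 34,418 kg; Δv = 449×9.8×ln(5.155) = 4400.2×1.6399 ≈ 7216 m/s.
Stage 2: m₀ = 22,318 kg, m_f = 22,318 − 17,700 = 4,618 kg; Δv = 345×9.8×ln(4.833) = 3381.0×1.5754 ≈ 5327 m/s.
Stage 3: m₀ = 2,828 kg, m_f = 2,828 − 1,860 = 968 kg; Δv = 305×9.8×ln(2.921) = 2989.0×1.0721 ≈ 3204 m/s.
Total Δv = 7216 + 5327 + 3204 = 15747 m/s.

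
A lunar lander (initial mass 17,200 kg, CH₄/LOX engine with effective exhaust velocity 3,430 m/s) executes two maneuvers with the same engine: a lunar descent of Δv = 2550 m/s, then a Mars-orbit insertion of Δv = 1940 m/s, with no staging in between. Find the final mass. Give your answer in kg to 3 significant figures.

final mass ≈ 4650 kg

After the first burn: m = 17200 × exp(−2550/3430.0) = 17200 × 0.47548 = 8,178.26 kg.
After the second burn: m = 8,178.26 × exp(−1940/3430.0) = 8,178.26 × 0.56802 = 4,645.42 kg.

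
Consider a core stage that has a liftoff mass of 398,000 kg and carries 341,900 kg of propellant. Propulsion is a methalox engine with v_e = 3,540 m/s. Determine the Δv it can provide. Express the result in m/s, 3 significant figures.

m_f = m₀ − m_prop = 398,000 − 341,900 = 56,100 kg.
Δv = v_e · ln(m₀/m_f) = 3540.0 × ln(7.094) = 3540.0 × 1.9593 ≈ 6936.0 m/s.

Δv ≈ 6940 m/s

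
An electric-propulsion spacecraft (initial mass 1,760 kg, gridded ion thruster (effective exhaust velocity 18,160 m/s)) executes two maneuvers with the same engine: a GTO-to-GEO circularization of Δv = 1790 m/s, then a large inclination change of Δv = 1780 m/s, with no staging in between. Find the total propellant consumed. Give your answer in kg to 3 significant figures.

total propellant consumed ≈ 314 kg

After the first burn: m = 1760 × exp(−1790/18160.0) = 1760 × 0.90613 = 1,594.79 kg.
After the second burn: m = 1,594.79 × exp(−1780/18160.0) = 1,594.79 × 0.90663 = 1,445.88 kg.
Total propellant = m₀ − m_final = 1760 − 1,445.88 = 314.12 kg.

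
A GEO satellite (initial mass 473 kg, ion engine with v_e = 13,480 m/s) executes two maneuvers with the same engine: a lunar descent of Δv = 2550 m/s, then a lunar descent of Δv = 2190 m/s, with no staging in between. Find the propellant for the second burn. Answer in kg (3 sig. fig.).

propellant for the second burn ≈ 58.7 kg

After the first burn: m = 473 × exp(−2550/13480.0) = 473 × 0.82765 = 391.478 kg.
After the second burn: m = 391.478 × exp(−2190/13480.0) = 391.478 × 0.85005 = 332.776 kg.
Second-burn propellant = 391.478 − 332.776 = 58.702 kg.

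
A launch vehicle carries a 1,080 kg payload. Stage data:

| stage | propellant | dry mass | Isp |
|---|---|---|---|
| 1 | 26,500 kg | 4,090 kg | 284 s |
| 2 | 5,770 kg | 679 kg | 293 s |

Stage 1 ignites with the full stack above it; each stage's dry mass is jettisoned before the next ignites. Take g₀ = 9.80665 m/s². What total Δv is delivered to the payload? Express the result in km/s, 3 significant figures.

Δv ≈ 7.49 km/s

Ignition mass of stage 1 = 26,500+4,090 + 5,770+679 + 1,080 = 38,119 kg.
Stage 1: m₀ = 38,119 kg, m_f = 38,119 − 26,500 = 11,619 kg; Δv = 284×9.80665×ln(3.281) = 2785.1×1.1881 ≈ 3309 m/s.
Stage 2: m₀ = 7,529 kg, m_f = 7,529 − 5,770 = 1,759 kg; Δv = 293×9.80665×ln(4.28) = 2873.3×1.4540 ≈ 4178 m/s.
Total Δv = 3309 + 4178 = 7487 m/s.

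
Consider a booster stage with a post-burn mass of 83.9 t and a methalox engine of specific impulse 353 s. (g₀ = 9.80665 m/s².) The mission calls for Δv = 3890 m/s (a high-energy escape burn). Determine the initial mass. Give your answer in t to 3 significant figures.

initial mass ≈ 258 t

v_e = Isp · g₀ = 353 × 9.80665 = 3461.7 m/s.
From the ideal rocket equation, m₀/m_f = exp(Δv / v_e) = exp(3890 / 3461.7) = exp(1.1237) = 3.0762.
m₀ = m_f × 3.0762 = 83.9 × 3.0762 = 258.093 t.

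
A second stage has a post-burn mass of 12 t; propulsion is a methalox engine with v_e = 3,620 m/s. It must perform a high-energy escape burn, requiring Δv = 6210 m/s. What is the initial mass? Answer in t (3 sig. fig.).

m₀/m_f = exp(Δv / v_e) = exp(6210 / 3620.0) = exp(1.7155) = 5.5593.
m₀ = m_f × 5.5593 = 12 × 5.5593 = 66.7116 t.

initial mass ≈ 66.7 t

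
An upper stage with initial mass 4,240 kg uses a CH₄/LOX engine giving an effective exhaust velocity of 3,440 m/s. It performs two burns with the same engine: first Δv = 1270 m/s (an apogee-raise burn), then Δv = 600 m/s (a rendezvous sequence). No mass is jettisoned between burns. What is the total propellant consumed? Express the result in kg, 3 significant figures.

After the first burn: m = 4240 × exp(−1270/3440.0) = 4240 × 0.69130 = 2,931.11 kg.
After the second burn: m = 2,931.11 × exp(−600/3440.0) = 2,931.11 × 0.83995 = 2,461.99 kg.
Total propellant = m₀ − m_final = 4240 − 2,461.99 = 1,778.01 kg.

total propellant consumed ≈ 1780 kg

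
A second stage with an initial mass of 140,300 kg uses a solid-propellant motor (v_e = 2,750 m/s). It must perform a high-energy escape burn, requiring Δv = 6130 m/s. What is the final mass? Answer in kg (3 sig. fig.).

final mass ≈ 15100 kg

By the Tsiolkovsky rocket equation, m₀/m_f = exp(Δv / v_e) = exp(6130 / 2750.0) = exp(2.2291) = 9.2914.
m_f = m₀ / 9.2914 = 140,300 / 9.2914 = 15,100 kg.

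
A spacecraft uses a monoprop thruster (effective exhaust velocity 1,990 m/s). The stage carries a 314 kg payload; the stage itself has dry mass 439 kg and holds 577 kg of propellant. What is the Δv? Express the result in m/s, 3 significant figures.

Δv ≈ 1130 m/s

m₀ = payload + dry + propellant = 314 + 439 + 577 = 1,330 kg.
m_f = payload + dry = 314 + 439 = 753 kg.
Δv = v_e · ln(m₀/m_f) = 1990.0 × ln(1.766) = 1990.0 × 0.5689 ≈ 1132.0 m/s.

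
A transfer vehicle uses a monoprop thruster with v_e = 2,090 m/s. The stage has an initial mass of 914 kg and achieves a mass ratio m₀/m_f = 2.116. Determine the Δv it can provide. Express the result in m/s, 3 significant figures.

Δv ≈ 1570 m/s

By the Tsiolkovsky rocket equation, Δv = v_e · ln(2.116) = 2090.0 × 0.7495 ≈ 1566.5 m/s.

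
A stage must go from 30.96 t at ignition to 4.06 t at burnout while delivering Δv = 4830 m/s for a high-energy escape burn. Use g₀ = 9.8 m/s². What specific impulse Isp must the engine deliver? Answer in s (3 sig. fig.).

Isp ≈ 243 s

ln(m₀/m_f) = ln(30960/4060) = ln(7.626) = 2.0315.
By the Tsiolkovsky rocket equation, v_e = Δv / ln(m₀/m_f) = 4830 / 2.0315 = 2377.5 m/s.
Isp = v_e / g₀ = 2377.5 / 9.8 = 242.6 s.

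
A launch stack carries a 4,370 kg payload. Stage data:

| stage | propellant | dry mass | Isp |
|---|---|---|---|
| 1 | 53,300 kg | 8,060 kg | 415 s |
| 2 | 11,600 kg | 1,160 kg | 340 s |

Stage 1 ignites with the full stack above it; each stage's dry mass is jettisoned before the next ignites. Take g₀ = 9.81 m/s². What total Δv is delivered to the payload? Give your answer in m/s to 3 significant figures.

Ignition mass of stage 1 = 53,300+8,060 + 11,600+1,160 + 4,370 = 78,490 kg.
Stage 1: m₀ = 78,490 kg, m_f = 78,490 − 53,300 = 25,190 kg; Δv = 415×9.81×ln(3.116) = 4071.2×1.1365 ≈ 4627 m/s.
Stage 2: m₀ = 17,130 kg, m_f = 17,130 − 11,600 = 5,530 kg; Δv = 340×9.81×ln(3.098) = 3335.4×1.1306 ≈ 3771 m/s.
Total Δv = 4627 + 3771 = 8398 m/s.

Δv ≈ 8400 m/s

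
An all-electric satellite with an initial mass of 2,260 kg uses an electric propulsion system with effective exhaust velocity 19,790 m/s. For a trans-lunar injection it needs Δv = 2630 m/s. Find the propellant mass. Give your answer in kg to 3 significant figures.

By the Tsiolkovsky rocket equation, m₀/m_f = exp(Δv / v_e) = exp(2630 / 19790.0) = exp(0.1329) = 1.1421.
m_f = 2,260 / 1.1421 = 1,978.81 kg, so propellant = m₀ − m_f = 2,260 − 1,978.81 = 281.19 kg.

propellant mass ≈ 281 kg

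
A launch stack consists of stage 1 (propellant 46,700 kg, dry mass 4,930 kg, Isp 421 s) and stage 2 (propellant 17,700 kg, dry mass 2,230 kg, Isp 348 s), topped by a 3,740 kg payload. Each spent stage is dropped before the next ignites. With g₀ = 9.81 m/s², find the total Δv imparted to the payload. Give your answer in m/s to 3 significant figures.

Ignition mass of stage 1 = 46,700+4,930 + 17,700+2,230 + 3,740 = 75,300 kg.
Stage 1: m₀ = 75,300 kg, m_f = 75,300 − 46,700 = 28,600 kg; Δv = 421×9.81×ln(2.633) = 4130.0×0.9681 ≈ 3998 m/s.
Stage 2: m₀ = 23,670 kg, m_f = 23,670 − 17,700 = 5,970 kg; Δv = 348×9.81×ln(3.965) = 3413.9×1.3775 ≈ 4702 m/s.
Total Δv = 3998 + 4702 = 8700 m/s.

Δv ≈ 8700 m/s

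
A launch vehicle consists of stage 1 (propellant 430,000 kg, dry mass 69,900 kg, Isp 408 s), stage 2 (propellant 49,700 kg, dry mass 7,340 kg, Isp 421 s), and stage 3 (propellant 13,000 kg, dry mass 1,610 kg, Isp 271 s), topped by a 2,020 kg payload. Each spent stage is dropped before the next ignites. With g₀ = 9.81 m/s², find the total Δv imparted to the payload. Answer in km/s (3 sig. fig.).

Δv ≈ 14.2 km/s

Ignition mass of stage 1 = 430,000+69,900 + 49,700+7,340 + 13,000+1,610 + 2,020 = 573,570 kg.
Stage 1: m₀ = 573,570 kg, m_f = 573,570 − 430,000 = 143,570 kg; Δv = 408×9.81×ln(3.995) = 4002.5×1.3851 ≈ 5544 m/s.
Stage 2: m₀ = 73,670 kg, m_f = 73,670 − 49,700 = 23,970 kg; Δv = 421×9.81×ln(3.073) = 4130.0×1.1228 ≈ 4637 m/s.
Stage 3: m₀ = 16,630 kg, m_f = 16,630 − 13,000 = 3,630 kg; Δv = 271×9.81×ln(4.581) = 2658.5×1.5220 ≈ 4046 m/s.
Total Δv = 5544 + 4637 + 4046 = 14227 m/s.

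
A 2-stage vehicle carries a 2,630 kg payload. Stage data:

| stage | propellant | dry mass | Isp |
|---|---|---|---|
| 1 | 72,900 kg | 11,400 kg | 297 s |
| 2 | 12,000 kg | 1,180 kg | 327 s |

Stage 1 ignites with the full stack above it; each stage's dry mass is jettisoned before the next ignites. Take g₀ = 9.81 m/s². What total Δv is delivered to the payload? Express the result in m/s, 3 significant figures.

Ignition mass of stage 1 = 72,900+11,400 + 12,000+1,180 + 2,630 = 100,110 kg.
Stage 1: m₀ = 100,110 kg, m_f = 100,110 − 72,900 = 27,210 kg; Δv = 297×9.81×ln(3.679) = 2913.6×1.3027 ≈ 3795 m/s.
Stage 2: m₀ = 15,810 kg, m_f = 15,810 − 12,000 = 3,810 kg; Δv = 327×9.81×ln(4.15) = 3207.9×1.4230 ≈ 4565 m/s.
Total Δv = 3795 + 4565 = 8360 m/s.

Δv ≈ 8360 m/s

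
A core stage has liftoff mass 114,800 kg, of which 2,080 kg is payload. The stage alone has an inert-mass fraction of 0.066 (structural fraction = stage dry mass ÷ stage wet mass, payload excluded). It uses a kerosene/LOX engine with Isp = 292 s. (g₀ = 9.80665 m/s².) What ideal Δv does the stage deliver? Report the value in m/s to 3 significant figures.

Δv ≈ 7130 m/s

Stage wet mass = m₀ − payload = 114,800 − 2,080 = 112,720 kg.
Stage dry mass = ε × stage wet mass = 0.066 × 112,720 = 7,439.52 kg.
Burnout mass m_f = stage dry + payload = 7,439.52 + 2,080 = 9,519.52 kg.
v_e = Isp · g₀ = 292 × 9.80665 = 2863.5 m/s.
Δv = v_e · ln(114,800/9,519.52) = 2863.5 × ln(12.06) = 2863.5 × 2.4898 ≈ 7130 m/s.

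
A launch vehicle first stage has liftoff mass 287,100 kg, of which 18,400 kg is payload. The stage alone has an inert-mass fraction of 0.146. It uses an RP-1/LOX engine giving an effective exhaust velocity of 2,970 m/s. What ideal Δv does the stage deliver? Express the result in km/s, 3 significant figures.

Δv ≈ 4.77 km/s

Stage wet mass = m₀ − payload = 287,100 − 18,400 = 268,700 kg.
Stage dry mass = ε × stage wet mass = 0.146 × 268,700 = 39,230.2 kg.
Burnout mass m_f = stage dry + payload = 39,230.2 + 18,400 = 57,630.2 kg.
By the Tsiolkovsky rocket equation, Δv = v_e · ln(287,100/57,630.2) = 2970.0 × ln(4.982) = 2970.0 × 1.6058 ≈ 4769 m/s.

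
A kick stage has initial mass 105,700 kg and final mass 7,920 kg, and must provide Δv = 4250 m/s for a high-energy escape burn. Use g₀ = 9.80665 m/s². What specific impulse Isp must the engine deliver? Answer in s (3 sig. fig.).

Isp ≈ 167 s

ln(m₀/m_f) = ln(105700/7920) = ln(13.35) = 2.5912.
From the ideal rocket equation, v_e = Δv / ln(m₀/m_f) = 4250 / 2.5912 = 1640.2 m/s.
Isp = v_e / g₀ = 1640.2 / 9.80665 = 167.2 s.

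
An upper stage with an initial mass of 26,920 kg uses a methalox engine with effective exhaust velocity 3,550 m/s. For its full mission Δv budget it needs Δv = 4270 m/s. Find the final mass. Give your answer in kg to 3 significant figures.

m₀/m_f = exp(Δv / v_e) = exp(4270 / 3550.0) = exp(1.2028) = 3.3295.
m_f = m₀ / 3.3295 = 26,920 / 3.3295 = 8,085.3 kg.

final mass ≈ 8090 kg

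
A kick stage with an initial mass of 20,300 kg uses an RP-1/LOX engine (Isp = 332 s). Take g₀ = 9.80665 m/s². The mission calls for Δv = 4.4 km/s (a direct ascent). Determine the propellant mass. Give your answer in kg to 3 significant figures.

v_e = Isp · g₀ = 332 × 9.80665 = 3255.8 m/s.
Using Δv = v_e ln(m₀/m_f): m₀/m_f = exp(Δv / v_e) = exp(4400 / 3255.8) = exp(1.3514) = 3.8629.
m_f = 20,300 / 3.8629 = 5,255.12 kg, so propellant = m₀ − m_f = 20,300 − 5,255.12 = 15,044.88 kg.

propellant mass ≈ 15000 kg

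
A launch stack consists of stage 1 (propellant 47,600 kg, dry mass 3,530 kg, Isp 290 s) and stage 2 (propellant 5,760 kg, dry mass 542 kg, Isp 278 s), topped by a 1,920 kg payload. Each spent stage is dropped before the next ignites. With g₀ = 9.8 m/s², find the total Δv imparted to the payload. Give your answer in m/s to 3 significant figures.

Ignition mass of stage 1 = 47,600+3,530 + 5,760+542 + 1,920 = 59,352 kg.
Stage 1: m₀ = 59,352 kg, m_f = 59,352 − 47,600 = 11,752 kg; Δv = 290×9.8×ln(5.05) = 2842.0×1.6195 ≈ 4603 m/s.
Stage 2: m₀ = 8,222 kg, m_f = 8,222 − 5,760 = 2,462 kg; Δv = 278×9.8×ln(3.34) = 2724.4×1.2058 ≈ 3285 m/s.
Total Δv = 4603 + 3285 = 7888 m/s.

Δv ≈ 7890 m/s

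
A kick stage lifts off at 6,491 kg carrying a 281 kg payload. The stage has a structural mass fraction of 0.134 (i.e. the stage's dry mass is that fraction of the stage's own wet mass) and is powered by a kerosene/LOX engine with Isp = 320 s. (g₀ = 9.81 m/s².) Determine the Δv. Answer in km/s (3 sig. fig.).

Δv ≈ 5.54 km/s

Stage wet mass = m₀ − payload = 6,491 − 281 = 6,210 kg.
Stage dry mass = ε × stage wet mass = 0.134 × 6,210 = 832.14 kg.
Burnout mass m_f = stage dry + payload = 832.14 + 281 = 1,113.14 kg.
v_e = Isp · g₀ = 320 × 9.81 = 3139.2 m/s.
Δv = v_e · ln(6,491/1,113.14) = 3139.2 × ln(5.831) = 3139.2 × 1.7632 ≈ 5535 m/s.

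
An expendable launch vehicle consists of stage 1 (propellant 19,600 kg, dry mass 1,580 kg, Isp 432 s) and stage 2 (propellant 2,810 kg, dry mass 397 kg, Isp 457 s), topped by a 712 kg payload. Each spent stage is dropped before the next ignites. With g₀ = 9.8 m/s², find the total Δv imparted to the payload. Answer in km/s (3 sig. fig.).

Δv ≈ 12.1 km/s

Ignition mass of stage 1 = 19,600+1,580 + 2,810+397 + 712 = 25,099 kg.
Stage 1: m₀ = 25,099 kg, m_f = 25,099 − 19,600 = 5,499 kg; Δv = 432×9.8×ln(4.564) = 4233.6×1.5183 ≈ 6428 m/s.
Stage 2: m₀ = 3,919 kg, m_f = 3,919 − 2,810 = 1,109 kg; Δv = 457×9.8×ln(3.534) = 4478.6×1.2624 ≈ 5654 m/s.
Total Δv = 6428 + 5654 = 12082 m/s.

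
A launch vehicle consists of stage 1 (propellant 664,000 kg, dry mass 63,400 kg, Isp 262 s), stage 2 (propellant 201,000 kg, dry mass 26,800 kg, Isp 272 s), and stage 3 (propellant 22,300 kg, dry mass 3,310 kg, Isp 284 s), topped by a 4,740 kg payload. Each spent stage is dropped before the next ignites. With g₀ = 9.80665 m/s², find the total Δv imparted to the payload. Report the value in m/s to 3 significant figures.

Ignition mass of stage 1 = 664,000+63,400 + 201,000+26,800 + 22,300+3,310 + 4,740 = 985,550 kg.
Stage 1: m₀ = 985,550 kg, m_f = 985,550 − 664,000 = 321,550 kg; Δv = 262×9.80665×ln(3.065) = 2569.3×1.1200 ≈ 2878 m/s.
Stage 2: m₀ = 258,150 kg, m_f = 258,150 − 201,000 = 57,150 kg; Δv = 272×9.80665×ln(4.517) = 2667.4×1.5079 ≈ 4022 m/s.
Stage 3: m₀ = 30,350 kg, m_f = 30,350 − 22,300 = 8,050 kg; Δv = 284×9.80665×ln(3.77) = 2785.1×1.3271 ≈ 3696 m/s.
Total Δv = 2878 + 4022 + 3696 = 10596 m/s.

Δv ≈ 10600 m/s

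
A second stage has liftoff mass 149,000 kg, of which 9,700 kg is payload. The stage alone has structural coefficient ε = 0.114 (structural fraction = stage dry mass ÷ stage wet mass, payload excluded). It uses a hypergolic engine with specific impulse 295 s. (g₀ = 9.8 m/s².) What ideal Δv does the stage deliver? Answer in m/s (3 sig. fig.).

Δv ≈ 5090 m/s

Stage wet mass = m₀ − payload = 149,000 − 9,700 = 139,300 kg.
Stage dry mass = ε × stage wet mass = 0.114 × 139,300 = 15,880.2 kg.
Burnout mass m_f = stage dry + payload = 15,880.2 + 9,700 = 25,580.2 kg.
v_e = Isp · g₀ = 295 × 9.8 = 2891.0 m/s.
From the ideal rocket equation, Δv = v_e · ln(149,000/25,580.2) = 2891.0 × ln(5.825) = 2891.0 × 1.7621 ≈ 5094 m/s.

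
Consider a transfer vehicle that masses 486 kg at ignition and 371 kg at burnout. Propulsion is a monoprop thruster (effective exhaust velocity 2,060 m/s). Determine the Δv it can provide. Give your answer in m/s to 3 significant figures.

By the Tsiolkovsky rocket equation, Δv = v_e · ln(m₀/m_f) = 2060.0 × ln(1.31) = 2060.0 × 0.2700 ≈ 556.2 m/s.

Δv ≈ 556 m/s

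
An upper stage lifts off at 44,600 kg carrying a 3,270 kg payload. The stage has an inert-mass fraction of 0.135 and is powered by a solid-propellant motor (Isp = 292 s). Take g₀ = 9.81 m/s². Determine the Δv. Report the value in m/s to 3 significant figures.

Δv ≈ 4630 m/s

Stage wet mass = m₀ − payload = 44,600 − 3,270 = 41,330 kg.
Stage dry mass = ε × stage wet mass = 0.135 × 41,330 = 5,579.55 kg.
Burnout mass m_f = stage dry + payload = 5,579.55 + 3,270 = 8,849.55 kg.
v_e = Isp · g₀ = 292 × 9.81 = 2864.5 m/s.
Using Δv = v_e ln(m₀/m_f): Δv = v_e · ln(44,600/8,849.55) = 2864.5 × ln(5.04) = 2864.5 × 1.6174 ≈ 4633 m/s.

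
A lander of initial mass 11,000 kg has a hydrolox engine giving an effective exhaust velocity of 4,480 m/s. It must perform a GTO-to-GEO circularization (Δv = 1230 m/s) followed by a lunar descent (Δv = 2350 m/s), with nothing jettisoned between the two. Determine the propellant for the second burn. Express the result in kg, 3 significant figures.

propellant for the second burn ≈ 3410 kg

After the first burn: m = 11000 × exp(−1230/4480.0) = 11000 × 0.75991 = 8,359.01 kg.
After the second burn: m = 8,359.01 × exp(−2350/4480.0) = 8,359.01 × 0.59182 = 4,947.03 kg.
Second-burn propellant = 8,359.01 − 4,947.03 = 3,411.98 kg.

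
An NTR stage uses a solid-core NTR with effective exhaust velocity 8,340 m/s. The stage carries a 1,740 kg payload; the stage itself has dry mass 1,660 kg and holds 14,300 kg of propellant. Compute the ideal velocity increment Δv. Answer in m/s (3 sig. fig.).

m₀ = payload + dry + propellant = 1,740 + 1,660 + 14,300 = 17,700 kg.
m_f = payload + dry = 1,740 + 1,660 = 3,400 kg.
Using Δv = v_e ln(m₀/m_f): Δv = v_e · ln(m₀/m_f) = 8340.0 × ln(5.206) = 8340.0 × 1.6498 ≈ 13759.2 m/s.

Δv ≈ 13800 m/s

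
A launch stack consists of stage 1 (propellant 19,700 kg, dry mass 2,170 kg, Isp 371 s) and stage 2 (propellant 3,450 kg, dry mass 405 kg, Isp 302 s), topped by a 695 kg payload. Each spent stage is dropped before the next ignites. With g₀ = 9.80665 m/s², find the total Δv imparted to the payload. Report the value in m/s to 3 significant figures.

Δv ≈ 9190 m/s

Ignition mass of stage 1 = 19,700+2,170 + 3,450+405 + 695 = 26,420 kg.
Stage 1: m₀ = 26,420 kg, m_f = 26,420 − 19,700 = 6,720 kg; Δv = 371×9.80665×ln(3.932) = 3638.3×1.3690 ≈ 4981 m/s.
Stage 2: m₀ = 4,550 kg, m_f = 4,550 − 3,450 = 1,100 kg; Δv = 302×9.80665×ln(4.136) = 2961.6×1.4198 ≈ 4205 m/s.
Total Δv = 4981 + 4205 = 9186 m/s.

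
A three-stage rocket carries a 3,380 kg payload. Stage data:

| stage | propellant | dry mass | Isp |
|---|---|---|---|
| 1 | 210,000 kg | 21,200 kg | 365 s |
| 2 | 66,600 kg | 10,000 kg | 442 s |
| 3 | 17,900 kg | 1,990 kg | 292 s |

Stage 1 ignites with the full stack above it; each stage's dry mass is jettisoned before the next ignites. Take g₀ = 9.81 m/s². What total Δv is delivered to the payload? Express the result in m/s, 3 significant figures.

Δv ≈ 12600 m/s

Ignition mass of stage 1 = 210,000+21,200 + 66,600+10,000 + 17,900+1,990 + 3,380 = 331,070 kg.
Stage 1: m₀ = 331,070 kg, m_f = 331,070 − 210,000 = 121,070 kg; Δv = 365×9.81×ln(2.735) = 3580.7×1.0060 ≈ 3602 m/s.
Stage 2: m₀ = 99,870 kg, m_f = 99,870 − 66,600 = 33,270 kg; Δv = 442×9.81×ln(3.002) = 4336.0×1.0992 ≈ 4766 m/s.
Stage 3: m₀ = 23,270 kg, m_f = 23,270 − 17,900 = 5,370 kg; Δv = 292×9.81×ln(4.333) = 2864.5×1.4663 ≈ 4200 m/s.
Total Δv = 3602 + 4766 + 4200 = 12568 m/s.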